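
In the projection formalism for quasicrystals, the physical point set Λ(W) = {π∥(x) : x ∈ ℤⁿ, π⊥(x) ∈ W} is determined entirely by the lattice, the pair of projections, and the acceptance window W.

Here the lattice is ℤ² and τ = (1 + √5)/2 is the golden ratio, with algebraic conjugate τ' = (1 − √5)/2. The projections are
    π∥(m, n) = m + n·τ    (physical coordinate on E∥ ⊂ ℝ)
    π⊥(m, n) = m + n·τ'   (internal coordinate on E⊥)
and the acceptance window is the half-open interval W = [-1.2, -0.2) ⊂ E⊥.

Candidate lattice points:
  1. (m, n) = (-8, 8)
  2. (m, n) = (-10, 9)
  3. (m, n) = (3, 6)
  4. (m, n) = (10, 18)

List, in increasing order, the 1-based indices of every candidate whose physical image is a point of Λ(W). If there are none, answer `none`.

τ' = (1−√5)/2 ≈ -0.6180.
candidate 1: (m,n)=(-8,8) → π∥ = -8+8·τ ≈ 4.9443, π⊥ = -8+8·τ' ≈ -12.9443 ∉ [-1.2, -0.2) ⇒ out
candidate 2: (m,n)=(-10,9) → π∥ = -10+9·τ ≈ 4.5623, π⊥ = -10+9·τ' ≈ -15.5623 ∉ [-1.2, -0.2) ⇒ out
candidate 3: (m,n)=(3,6) → π∥ = 3+6·τ ≈ 12.7082, π⊥ = 3+6·τ' ≈ -0.7082 ∈ [-1.2, -0.2) ⇒ IN Λ
candidate 4: (m,n)=(10,18) → π∥ = 10+18·τ ≈ 39.1246, π⊥ = 10+18·τ' ≈ -1.1246 ∈ [-1.2, -0.2) ⇒ IN Λ

3, 4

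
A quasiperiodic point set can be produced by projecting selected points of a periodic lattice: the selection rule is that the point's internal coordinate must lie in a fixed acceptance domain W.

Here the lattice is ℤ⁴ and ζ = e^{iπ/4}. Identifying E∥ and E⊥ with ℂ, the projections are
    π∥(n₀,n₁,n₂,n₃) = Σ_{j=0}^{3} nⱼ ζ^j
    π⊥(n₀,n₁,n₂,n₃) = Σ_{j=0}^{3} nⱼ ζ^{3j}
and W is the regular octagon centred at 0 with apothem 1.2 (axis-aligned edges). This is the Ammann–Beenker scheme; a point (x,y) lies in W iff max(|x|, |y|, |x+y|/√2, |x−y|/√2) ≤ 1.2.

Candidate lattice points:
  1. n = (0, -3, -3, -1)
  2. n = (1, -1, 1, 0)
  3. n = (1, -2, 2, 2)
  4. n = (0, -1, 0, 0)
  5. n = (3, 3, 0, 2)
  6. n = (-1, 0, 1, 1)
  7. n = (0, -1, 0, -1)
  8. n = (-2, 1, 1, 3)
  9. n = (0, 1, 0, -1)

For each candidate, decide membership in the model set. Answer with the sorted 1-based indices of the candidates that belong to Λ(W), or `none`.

4, 6

Internal map: ζ^{3j} for j=0..3 gives (1,0), (−√2/2,√2/2), (0,−1), (√2/2,√2/2).
#1 (0, -3, -3, -1): internal (1.4142, 0.1716); octagon support 1.4142 vs apothem 1.2 → ∉ W
#2 (1, -1, 1, 0): internal (1.7071, -1.7071); octagon support 2.4142 vs apothem 1.2 → ∉ W
#3 (1, -2, 2, 2): internal (3.8284, -2.0000); octagon support 4.1213 vs apothem 1.2 → ∉ W
#4 (0, -1, 0, 0): internal (0.7071, -0.7071); octagon support 1.0000 vs apothem 1.2 → ∈ W
#5 (3, 3, 0, 2): internal (2.2929, 3.5355); octagon support 4.1213 vs apothem 1.2 → ∉ W
#6 (-1, 0, 1, 1): internal (-0.2929, -0.2929); octagon support 0.4142 vs apothem 1.2 → ∈ W
#7 (0, -1, 0, -1): internal (0.0000, -1.4142); octagon support 1.4142 vs apothem 1.2 → ∉ W
#8 (-2, 1, 1, 3): internal (-0.5858, 1.8284); octagon support 1.8284 vs apothem 1.2 → ∉ W
#9 (0, 1, 0, -1): internal (-1.4142, 0.0000); octagon support 1.4142 vs apothem 1.2 → ∉ W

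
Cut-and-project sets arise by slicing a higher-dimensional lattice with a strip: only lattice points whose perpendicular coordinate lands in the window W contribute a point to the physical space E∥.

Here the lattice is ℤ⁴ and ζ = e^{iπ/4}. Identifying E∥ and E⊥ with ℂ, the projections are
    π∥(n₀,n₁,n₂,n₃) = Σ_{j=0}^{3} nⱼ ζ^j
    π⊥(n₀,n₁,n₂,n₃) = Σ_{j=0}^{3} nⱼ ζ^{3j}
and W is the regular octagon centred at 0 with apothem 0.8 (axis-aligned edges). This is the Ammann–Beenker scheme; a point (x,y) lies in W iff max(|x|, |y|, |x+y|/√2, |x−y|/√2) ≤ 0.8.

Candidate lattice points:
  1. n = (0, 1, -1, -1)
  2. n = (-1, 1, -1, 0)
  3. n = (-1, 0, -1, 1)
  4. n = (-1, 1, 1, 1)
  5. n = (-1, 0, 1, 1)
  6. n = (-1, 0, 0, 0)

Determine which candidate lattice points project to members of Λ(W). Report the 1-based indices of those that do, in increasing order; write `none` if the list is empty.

5

π⊥(n) = n₀ + n₁ζ³ + n₂ζ⁶ + n₃ζ⁹ where ζ = e^{iπ/4}.
#1 (0, 1, -1, -1): internal (-1.41421, 1.00000); octagon support 1.70711 vs apothem 0.8 → ∉ W
#2 (-1, 1, -1, 0): internal (-1.70711, 1.70711); octagon support 2.41421 vs apothem 0.8 → ∉ W
#3 (-1, 0, -1, 1): internal (-0.29289, 1.70711); octagon support 1.70711 vs apothem 0.8 → ∉ W
#4 (-1, 1, 1, 1): internal (-1.00000, 0.41421); octagon support 1.00000 vs apothem 0.8 → ∉ W
#5 (-1, 0, 1, 1): internal (-0.29289, -0.29289); octagon support 0.41421 vs apothem 0.8 → ∈ W
#6 (-1, 0, 0, 0): internal (-1.00000, 0.00000); octagon support 1.00000 vs apothem 0.8 → ∉ W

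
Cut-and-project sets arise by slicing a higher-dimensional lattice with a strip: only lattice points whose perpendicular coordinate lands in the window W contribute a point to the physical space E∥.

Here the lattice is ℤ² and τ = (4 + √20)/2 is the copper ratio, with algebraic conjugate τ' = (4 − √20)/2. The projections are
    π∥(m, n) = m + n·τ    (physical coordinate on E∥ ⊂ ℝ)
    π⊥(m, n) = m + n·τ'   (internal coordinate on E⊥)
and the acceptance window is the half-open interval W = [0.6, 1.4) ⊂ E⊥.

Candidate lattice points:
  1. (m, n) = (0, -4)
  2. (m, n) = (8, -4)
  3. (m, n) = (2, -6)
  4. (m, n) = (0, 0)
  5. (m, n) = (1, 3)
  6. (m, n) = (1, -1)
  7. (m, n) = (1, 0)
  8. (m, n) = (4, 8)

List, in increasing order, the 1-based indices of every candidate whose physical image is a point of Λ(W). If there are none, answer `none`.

1, 6, 7

Numerically τ ≈ 4.23607 and τ' = −1/τ ≈ -0.23607.
[1] lift (0,-4): star map gives 0.94427; window check 0.6 ≤ 0.94427 < 1.4 is true → IN Λ
[2] lift (8,-4): star map gives 8.94427; window check 0.6 ≤ 8.94427 < 1.4 is false → out
[3] lift (2,-6): star map gives 3.41641; window check 0.6 ≤ 3.41641 < 1.4 is false → out
[4] lift (0,0): star map gives 0.00000; window check 0.6 ≤ 0.00000 < 1.4 is false → out
[5] lift (1,3): star map gives 0.29180; window check 0.6 ≤ 0.29180 < 1.4 is false → out
[6] lift (1,-1): star map gives 1.23607; window check 0.6 ≤ 1.23607 < 1.4 is true → IN Λ
[7] lift (1,0): star map gives 1.00000; window check 0.6 ≤ 1.00000 < 1.4 is true → IN Λ
[8] lift (4,8): star map gives 2.11146; window check 0.6 ≤ 2.11146 < 1.4 is false → out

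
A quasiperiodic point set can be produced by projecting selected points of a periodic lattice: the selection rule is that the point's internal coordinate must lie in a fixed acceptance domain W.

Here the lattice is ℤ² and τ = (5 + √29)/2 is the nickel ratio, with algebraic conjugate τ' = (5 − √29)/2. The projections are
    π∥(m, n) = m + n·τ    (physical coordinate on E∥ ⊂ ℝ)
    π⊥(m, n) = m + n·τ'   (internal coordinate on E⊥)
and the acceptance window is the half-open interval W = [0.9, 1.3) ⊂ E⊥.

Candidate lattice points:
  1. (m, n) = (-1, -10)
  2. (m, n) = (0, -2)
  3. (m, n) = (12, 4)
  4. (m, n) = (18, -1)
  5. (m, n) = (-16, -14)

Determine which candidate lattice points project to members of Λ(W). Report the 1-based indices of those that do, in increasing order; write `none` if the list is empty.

τ' = (5−√29)/2 ≈ -0.19258.
candidate 1: (m,n)=(-1,-10) → π∥ = -1-10·τ ≈ -52.92582, π⊥ = -1-10·τ' ≈ 0.92582 ∈ [0.9, 1.3) ⇒ IN Λ
candidate 2: (m,n)=(0,-2) → π∥ = 0-2·τ ≈ -10.38516, π⊥ = 0-2·τ' ≈ 0.38516 ∉ [0.9, 1.3) ⇒ out
candidate 3: (m,n)=(12,4) → π∥ = 12+4·τ ≈ 32.77033, π⊥ = 12+4·τ' ≈ 11.22967 ∉ [0.9, 1.3) ⇒ out
candidate 4: (m,n)=(18,-1) → π∥ = 18-1·τ ≈ 12.80742, π⊥ = 18-1·τ' ≈ 18.19258 ∉ [0.9, 1.3) ⇒ out
candidate 5: (m,n)=(-16,-14) → π∥ = -16-14·τ ≈ -88.69615, π⊥ = -16-14·τ' ≈ -13.30385 ∉ [0.9, 1.3) ⇒ out

1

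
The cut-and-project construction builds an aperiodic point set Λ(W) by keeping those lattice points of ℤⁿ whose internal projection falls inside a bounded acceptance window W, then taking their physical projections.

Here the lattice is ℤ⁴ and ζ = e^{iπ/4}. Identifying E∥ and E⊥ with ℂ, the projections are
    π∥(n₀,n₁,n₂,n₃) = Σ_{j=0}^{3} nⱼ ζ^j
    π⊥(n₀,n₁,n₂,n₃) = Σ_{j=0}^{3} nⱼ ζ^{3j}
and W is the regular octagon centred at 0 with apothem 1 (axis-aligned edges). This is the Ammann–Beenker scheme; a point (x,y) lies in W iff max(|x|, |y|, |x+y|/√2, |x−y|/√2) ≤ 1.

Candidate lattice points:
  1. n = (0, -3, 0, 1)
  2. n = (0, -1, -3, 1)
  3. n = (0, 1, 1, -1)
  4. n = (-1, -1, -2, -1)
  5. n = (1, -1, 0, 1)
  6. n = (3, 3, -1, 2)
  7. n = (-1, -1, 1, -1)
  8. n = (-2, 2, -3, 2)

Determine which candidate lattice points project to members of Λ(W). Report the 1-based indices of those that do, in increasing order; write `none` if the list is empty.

Internal map: ζ^{3j} for j=0..3 gives (1,0), (−√2/2,√2/2), (0,−1), (√2/2,√2/2).
#1 (0, -3, 0, 1): internal (2.828427, -1.414214); octagon support 3.000000 vs apothem 1 → ∉ W
#2 (0, -1, -3, 1): internal (1.414214, 3.000000); octagon support 3.121320 vs apothem 1 → ∉ W
#3 (0, 1, 1, -1): internal (-1.414214, -1.000000); octagon support 1.707107 vs apothem 1 → ∉ W
#4 (-1, -1, -2, -1): internal (-1.000000, 0.585786); octagon support 1.121320 vs apothem 1 → ∉ W
#5 (1, -1, 0, 1): internal (2.414214, 0.000000); octagon support 2.414214 vs apothem 1 → ∉ W
#6 (3, 3, -1, 2): internal (2.292893, 4.535534); octagon support 4.828427 vs apothem 1 → ∉ W
#7 (-1, -1, 1, -1): internal (-1.000000, -2.414214); octagon support 2.414214 vs apothem 1 → ∉ W
#8 (-2, 2, -3, 2): internal (-2.000000, 5.828427); octagon support 5.828427 vs apothem 1 → ∉ W

none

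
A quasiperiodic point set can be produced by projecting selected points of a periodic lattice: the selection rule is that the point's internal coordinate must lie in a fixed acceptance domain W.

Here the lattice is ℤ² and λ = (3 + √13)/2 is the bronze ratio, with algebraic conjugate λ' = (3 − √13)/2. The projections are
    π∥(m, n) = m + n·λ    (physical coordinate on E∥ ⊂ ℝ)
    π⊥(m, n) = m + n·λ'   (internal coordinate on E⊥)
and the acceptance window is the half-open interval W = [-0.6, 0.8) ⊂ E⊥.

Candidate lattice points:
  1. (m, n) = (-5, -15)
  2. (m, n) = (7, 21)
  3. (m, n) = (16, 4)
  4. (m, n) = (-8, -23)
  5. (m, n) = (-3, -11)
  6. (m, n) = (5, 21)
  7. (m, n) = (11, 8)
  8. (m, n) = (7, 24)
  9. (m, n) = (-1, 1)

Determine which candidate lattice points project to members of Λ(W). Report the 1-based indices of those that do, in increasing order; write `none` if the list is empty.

Compute λ' = (3−√13)/2 = -0.3028, so π⊥(m,n) = m -0.3028·n.
[1] lift (-5,-15): star map gives -0.4584; window check -0.6 ≤ -0.4584 < 0.8 is true → IN Λ
[2] lift (7,21): star map gives 0.6417; window check -0.6 ≤ 0.6417 < 0.8 is true → IN Λ
[3] lift (16,4): star map gives 14.7889; window check -0.6 ≤ 14.7889 < 0.8 is false → out
[4] lift (-8,-23): star map gives -1.0362; window check -0.6 ≤ -1.0362 < 0.8 is false → out
[5] lift (-3,-11): star map gives 0.3305; window check -0.6 ≤ 0.3305 < 0.8 is true → IN Λ
[6] lift (5,21): star map gives -1.3583; window check -0.6 ≤ -1.3583 < 0.8 is false → out
[7] lift (11,8): star map gives 8.5778; window check -0.6 ≤ 8.5778 < 0.8 is false → out
[8] lift (7,24): star map gives -0.2666; window check -0.6 ≤ -0.2666 < 0.8 is true → IN Λ
[9] lift (-1,1): star map gives -1.3028; window check -0.6 ≤ -1.3028 < 0.8 is false → out

1, 2, 5, 8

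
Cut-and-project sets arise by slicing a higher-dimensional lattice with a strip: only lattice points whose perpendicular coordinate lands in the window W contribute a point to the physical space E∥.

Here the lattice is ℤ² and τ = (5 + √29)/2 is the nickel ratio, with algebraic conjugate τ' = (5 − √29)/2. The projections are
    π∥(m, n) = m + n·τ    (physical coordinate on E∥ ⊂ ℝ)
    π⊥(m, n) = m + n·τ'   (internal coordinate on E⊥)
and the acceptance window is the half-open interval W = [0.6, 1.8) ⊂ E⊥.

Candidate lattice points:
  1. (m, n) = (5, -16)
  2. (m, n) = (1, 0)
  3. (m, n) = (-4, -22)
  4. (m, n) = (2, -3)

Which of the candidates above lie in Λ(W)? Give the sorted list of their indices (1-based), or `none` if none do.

2

Numerically τ ≈ 5.1926 and τ' = −1/τ ≈ -0.1926.
candidate 1: (m,n)=(5,-16) → π∥ = 5-16·τ ≈ -78.0813, π⊥ = 5-16·τ' ≈ 8.0813 ∉ [0.6, 1.8) ⇒ out
candidate 2: (m,n)=(1,0) → π∥ = 1+0·τ ≈ 1.0000, π⊥ = 1+0·τ' ≈ 1.0000 ∈ [0.6, 1.8) ⇒ IN Λ
candidate 3: (m,n)=(-4,-22) → π∥ = -4-22·τ ≈ -118.2368, π⊥ = -4-22·τ' ≈ 0.2368 ∉ [0.6, 1.8) ⇒ out
candidate 4: (m,n)=(2,-3) → π∥ = 2-3·τ ≈ -13.5777, π⊥ = 2-3·τ' ≈ 2.5777 ∉ [0.6, 1.8) ⇒ out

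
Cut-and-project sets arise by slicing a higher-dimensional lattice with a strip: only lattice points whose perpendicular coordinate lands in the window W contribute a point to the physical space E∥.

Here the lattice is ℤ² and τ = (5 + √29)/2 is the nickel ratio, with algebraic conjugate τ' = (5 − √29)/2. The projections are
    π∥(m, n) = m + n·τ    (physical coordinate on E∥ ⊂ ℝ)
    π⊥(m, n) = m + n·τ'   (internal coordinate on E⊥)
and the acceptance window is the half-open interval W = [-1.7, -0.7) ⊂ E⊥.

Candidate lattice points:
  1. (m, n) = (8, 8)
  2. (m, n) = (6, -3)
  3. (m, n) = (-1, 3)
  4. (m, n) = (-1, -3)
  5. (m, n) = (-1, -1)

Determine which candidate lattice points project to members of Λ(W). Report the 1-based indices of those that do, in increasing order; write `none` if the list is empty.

3, 5

Compute τ' = (5−√29)/2 = -0.19258, so π⊥(m,n) = m -0.19258·n.
[1] lift (8,8): star map gives 6.45934; window check -1.7 ≤ 6.45934 < -0.7 is false → out
[2] lift (6,-3): star map gives 6.57775; window check -1.7 ≤ 6.57775 < -0.7 is false → out
[3] lift (-1,3): star map gives -1.57775; window check -1.7 ≤ -1.57775 < -0.7 is true → IN Λ
[4] lift (-1,-3): star map gives -0.42225; window check -1.7 ≤ -0.42225 < -0.7 is false → out
[5] lift (-1,-1): star map gives -0.80742; window check -1.7 ≤ -0.80742 < -0.7 is true → IN Λ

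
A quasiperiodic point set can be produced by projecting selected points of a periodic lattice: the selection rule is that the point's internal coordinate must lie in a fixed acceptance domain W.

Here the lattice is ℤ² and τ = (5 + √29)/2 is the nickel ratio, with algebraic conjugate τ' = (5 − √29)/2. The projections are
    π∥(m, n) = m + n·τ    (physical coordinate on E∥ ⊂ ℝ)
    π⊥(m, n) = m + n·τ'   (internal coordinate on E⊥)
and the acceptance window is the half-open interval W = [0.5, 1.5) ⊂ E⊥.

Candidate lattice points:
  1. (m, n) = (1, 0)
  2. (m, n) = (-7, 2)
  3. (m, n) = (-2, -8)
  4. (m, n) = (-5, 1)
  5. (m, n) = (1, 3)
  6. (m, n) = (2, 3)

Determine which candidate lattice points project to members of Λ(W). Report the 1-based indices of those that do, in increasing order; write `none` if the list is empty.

τ' = (5−√29)/2 ≈ -0.1926.
[1] lift (1,0): star map gives 1.0000; window check 0.5 ≤ 1.0000 < 1.5 is true → IN Λ
[2] lift (-7,2): star map gives -7.3852; window check 0.5 ≤ -7.3852 < 1.5 is false → out
[3] lift (-2,-8): star map gives -0.4593; window check 0.5 ≤ -0.4593 < 1.5 is false → out
[4] lift (-5,1): star map gives -5.1926; window check 0.5 ≤ -5.1926 < 1.5 is false → out
[5] lift (1,3): star map gives 0.4223; window check 0.5 ≤ 0.4223 < 1.5 is false → out
[6] lift (2,3): star map gives 1.4223; window check 0.5 ≤ 1.4223 < 1.5 is true → IN Λ

1, 6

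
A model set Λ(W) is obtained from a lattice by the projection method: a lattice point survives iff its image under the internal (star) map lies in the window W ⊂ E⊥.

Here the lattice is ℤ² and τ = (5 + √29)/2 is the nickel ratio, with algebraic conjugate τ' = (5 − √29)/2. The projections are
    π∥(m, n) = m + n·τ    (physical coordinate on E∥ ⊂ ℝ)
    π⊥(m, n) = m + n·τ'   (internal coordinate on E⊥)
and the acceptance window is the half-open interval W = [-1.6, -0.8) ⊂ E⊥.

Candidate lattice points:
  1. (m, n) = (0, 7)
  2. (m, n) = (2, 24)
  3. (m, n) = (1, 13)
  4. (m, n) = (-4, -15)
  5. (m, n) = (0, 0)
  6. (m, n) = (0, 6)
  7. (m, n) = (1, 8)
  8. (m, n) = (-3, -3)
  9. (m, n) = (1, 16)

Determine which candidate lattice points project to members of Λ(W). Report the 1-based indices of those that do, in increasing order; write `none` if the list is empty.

Compute τ' = (5−√29)/2 = -0.1926, so π⊥(m,n) = m -0.1926·n.
#1 (0,7): internal coord 0 + (7)·τ' = -1.3481; -1.3481 ∈ [-1.6, -0.8) → IN Λ
#2 (2,24): internal coord 2 + (24)·τ' = -2.6220; -2.6220 ∉ [-1.6, -0.8) → out
#3 (1,13): internal coord 1 + (13)·τ' = -1.5036; -1.5036 ∈ [-1.6, -0.8) → IN Λ
#4 (-4,-15): internal coord -4 + (-15)·τ' = -1.1113; -1.1113 ∈ [-1.6, -0.8) → IN Λ
#5 (0,0): internal coord 0 + (0)·τ' = +0.0000; +0.0000 ∉ [-1.6, -0.8) → out
#6 (0,6): internal coord 0 + (6)·τ' = -1.1555; -1.1555 ∈ [-1.6, -0.8) → IN Λ
#7 (1,8): internal coord 1 + (8)·τ' = -0.5407; -0.5407 ∉ [-1.6, -0.8) → out
#8 (-3,-3): internal coord -3 + (-3)·τ' = -2.4223; -2.4223 ∉ [-1.6, -0.8) → out
#9 (1,16): internal coord 1 + (16)·τ' = -2.0813; -2.0813 ∉ [-1.6, -0.8) → out

1, 3, 4, 6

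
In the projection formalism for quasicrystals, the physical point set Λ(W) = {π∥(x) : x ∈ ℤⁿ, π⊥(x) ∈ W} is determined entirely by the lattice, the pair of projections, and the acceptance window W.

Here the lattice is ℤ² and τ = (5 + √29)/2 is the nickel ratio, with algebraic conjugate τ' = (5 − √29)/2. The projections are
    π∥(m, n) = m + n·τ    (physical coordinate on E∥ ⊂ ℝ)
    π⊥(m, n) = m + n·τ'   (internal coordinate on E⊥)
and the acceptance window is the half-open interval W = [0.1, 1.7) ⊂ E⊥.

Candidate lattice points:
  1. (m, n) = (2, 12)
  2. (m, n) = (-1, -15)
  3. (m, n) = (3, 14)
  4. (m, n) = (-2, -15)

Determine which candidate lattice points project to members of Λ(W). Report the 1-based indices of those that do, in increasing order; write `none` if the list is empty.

3, 4

Numerically τ ≈ 5.19258 and τ' = −1/τ ≈ -0.19258.
candidate 1: (m,n)=(2,12) → π∥ = 2+12·τ ≈ 64.31099, π⊥ = 2+12·τ' ≈ -0.31099 ∉ [0.1, 1.7) ⇒ out
candidate 2: (m,n)=(-1,-15) → π∥ = -1-15·τ ≈ -78.88874, π⊥ = -1-15·τ' ≈ 1.88874 ∉ [0.1, 1.7) ⇒ out
candidate 3: (m,n)=(3,14) → π∥ = 3+14·τ ≈ 75.69615, π⊥ = 3+14·τ' ≈ 0.30385 ∈ [0.1, 1.7) ⇒ IN Λ
candidate 4: (m,n)=(-2,-15) → π∥ = -2-15·τ ≈ -79.88874, π⊥ = -2-15·τ' ≈ 0.88874 ∈ [0.1, 1.7) ⇒ IN Λ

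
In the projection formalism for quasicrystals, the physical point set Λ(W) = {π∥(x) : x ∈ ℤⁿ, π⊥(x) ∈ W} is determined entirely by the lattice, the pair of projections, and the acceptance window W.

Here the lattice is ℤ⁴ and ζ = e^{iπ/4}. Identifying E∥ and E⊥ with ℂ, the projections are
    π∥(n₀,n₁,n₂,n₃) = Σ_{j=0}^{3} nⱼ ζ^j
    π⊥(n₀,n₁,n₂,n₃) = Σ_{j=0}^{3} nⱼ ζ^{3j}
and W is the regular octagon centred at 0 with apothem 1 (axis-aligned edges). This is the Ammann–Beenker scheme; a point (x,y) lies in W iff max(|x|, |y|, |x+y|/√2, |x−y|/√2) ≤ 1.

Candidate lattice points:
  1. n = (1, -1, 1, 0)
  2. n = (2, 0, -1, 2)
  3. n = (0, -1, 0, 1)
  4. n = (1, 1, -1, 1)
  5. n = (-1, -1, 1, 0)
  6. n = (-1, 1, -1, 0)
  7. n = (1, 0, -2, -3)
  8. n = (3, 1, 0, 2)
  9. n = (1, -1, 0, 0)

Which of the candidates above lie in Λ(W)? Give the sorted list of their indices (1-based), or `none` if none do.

π⊥(n) = n₀ + n₁ζ³ + n₂ζ⁶ + n₃ζ⁹ where ζ = e^{iπ/4}.
#1 (1, -1, 1, 0): internal (1.7071, -1.7071); octagon support 2.4142 vs apothem 1 → ∉ W
#2 (2, 0, -1, 2): internal (3.4142, 2.4142); octagon support 4.1213 vs apothem 1 → ∉ W
#3 (0, -1, 0, 1): internal (1.4142, 0.0000); octagon support 1.4142 vs apothem 1 → ∉ W
#4 (1, 1, -1, 1): internal (1.0000, 2.4142); octagon support 2.4142 vs apothem 1 → ∉ W
#5 (-1, -1, 1, 0): internal (-0.2929, -1.7071); octagon support 1.7071 vs apothem 1 → ∉ W
#6 (-1, 1, -1, 0): internal (-1.7071, 1.7071); octagon support 2.4142 vs apothem 1 → ∉ W
#7 (1, 0, -2, -3): internal (-1.1213, -0.1213); octagon support 1.1213 vs apothem 1 → ∉ W
#8 (3, 1, 0, 2): internal (3.7071, 2.1213); octagon support 4.1213 vs apothem 1 → ∉ W
#9 (1, -1, 0, 0): internal (1.7071, -0.7071); octagon support 1.7071 vs apothem 1 → ∉ W

none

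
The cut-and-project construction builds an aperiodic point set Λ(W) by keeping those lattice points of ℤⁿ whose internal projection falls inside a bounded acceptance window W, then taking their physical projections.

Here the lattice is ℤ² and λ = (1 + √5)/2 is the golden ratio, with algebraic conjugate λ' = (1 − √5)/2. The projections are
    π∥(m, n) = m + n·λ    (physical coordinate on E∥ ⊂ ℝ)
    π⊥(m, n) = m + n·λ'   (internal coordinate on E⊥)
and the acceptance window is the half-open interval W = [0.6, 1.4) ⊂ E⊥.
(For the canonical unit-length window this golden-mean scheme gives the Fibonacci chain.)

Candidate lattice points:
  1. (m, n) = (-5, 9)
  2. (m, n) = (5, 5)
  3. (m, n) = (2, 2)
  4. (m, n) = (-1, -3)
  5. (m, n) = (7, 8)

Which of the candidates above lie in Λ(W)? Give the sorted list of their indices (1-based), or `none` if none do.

Compute λ' = (1−√5)/2 = -0.618034, so π⊥(m,n) = m -0.618034·n.
[1] lift (-5,9): star map gives -10.562306; window check 0.6 ≤ -10.562306 < 1.4 is false → out
[2] lift (5,5): star map gives 1.909830; window check 0.6 ≤ 1.909830 < 1.4 is false → out
[3] lift (2,2): star map gives 0.763932; window check 0.6 ≤ 0.763932 < 1.4 is true → IN Λ
[4] lift (-1,-3): star map gives 0.854102; window check 0.6 ≤ 0.854102 < 1.4 is true → IN Λ
[5] lift (7,8): star map gives 2.055728; window check 0.6 ≤ 2.055728 < 1.4 is false → out

3, 4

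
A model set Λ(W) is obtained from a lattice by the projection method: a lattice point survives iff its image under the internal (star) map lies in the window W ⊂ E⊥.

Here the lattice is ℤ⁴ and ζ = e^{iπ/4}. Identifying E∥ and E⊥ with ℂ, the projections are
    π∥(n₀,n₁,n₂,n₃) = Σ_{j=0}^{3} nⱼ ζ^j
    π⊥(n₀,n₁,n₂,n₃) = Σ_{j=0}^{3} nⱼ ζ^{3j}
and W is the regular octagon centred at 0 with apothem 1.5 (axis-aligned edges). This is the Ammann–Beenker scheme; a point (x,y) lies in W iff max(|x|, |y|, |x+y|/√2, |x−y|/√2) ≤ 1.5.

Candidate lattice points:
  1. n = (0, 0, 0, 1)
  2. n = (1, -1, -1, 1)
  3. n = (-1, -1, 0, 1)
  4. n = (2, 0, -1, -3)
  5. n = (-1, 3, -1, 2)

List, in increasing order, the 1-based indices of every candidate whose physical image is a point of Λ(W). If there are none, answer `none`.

1, 3, 4

Internal map: ζ^{3j} for j=0..3 gives (1,0), (−√2/2,√2/2), (0,−1), (√2/2,√2/2).
#1 (0, 0, 0, 1): internal (0.70711, 0.70711); octagon support 1.00000 vs apothem 1.5 → ∈ W
#2 (1, -1, -1, 1): internal (2.41421, 1.00000); octagon support 2.41421 vs apothem 1.5 → ∉ W
#3 (-1, -1, 0, 1): internal (0.41421, 0.00000); octagon support 0.41421 vs apothem 1.5 → ∈ W
#4 (2, 0, -1, -3): internal (-0.12132, -1.12132); octagon support 1.12132 vs apothem 1.5 → ∈ W
#5 (-1, 3, -1, 2): internal (-1.70711, 4.53553); octagon support 4.53553 vs apothem 1.5 → ∉ W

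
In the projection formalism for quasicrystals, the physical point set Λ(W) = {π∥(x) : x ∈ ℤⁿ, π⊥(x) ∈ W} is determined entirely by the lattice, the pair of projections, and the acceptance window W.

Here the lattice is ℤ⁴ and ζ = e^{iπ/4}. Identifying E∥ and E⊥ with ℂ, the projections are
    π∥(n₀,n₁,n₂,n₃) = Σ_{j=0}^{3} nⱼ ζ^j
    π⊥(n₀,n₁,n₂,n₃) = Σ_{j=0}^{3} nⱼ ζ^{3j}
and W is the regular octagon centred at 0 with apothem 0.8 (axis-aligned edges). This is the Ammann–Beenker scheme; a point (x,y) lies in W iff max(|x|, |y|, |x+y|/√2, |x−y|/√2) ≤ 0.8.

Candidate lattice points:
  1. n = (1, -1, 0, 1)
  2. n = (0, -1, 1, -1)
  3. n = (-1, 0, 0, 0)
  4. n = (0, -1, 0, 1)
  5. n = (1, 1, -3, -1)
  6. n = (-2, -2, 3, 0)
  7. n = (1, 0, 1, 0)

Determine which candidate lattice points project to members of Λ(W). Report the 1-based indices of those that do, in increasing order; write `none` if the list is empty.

π⊥(n) = n₀ + n₁ζ³ + n₂ζ⁶ + n₃ζ⁹ where ζ = e^{iπ/4}.
#1 (1, -1, 0, 1): internal (2.41421, 0.00000); octagon support 2.41421 vs apothem 0.8 → ∉ W
#2 (0, -1, 1, -1): internal (0.00000, -2.41421); octagon support 2.41421 vs apothem 0.8 → ∉ W
#3 (-1, 0, 0, 0): internal (-1.00000, 0.00000); octagon support 1.00000 vs apothem 0.8 → ∉ W
#4 (0, -1, 0, 1): internal (1.41421, 0.00000); octagon support 1.41421 vs apothem 0.8 → ∉ W
#5 (1, 1, -3, -1): internal (-0.41421, 3.00000); octagon support 3.00000 vs apothem 0.8 → ∉ W
#6 (-2, -2, 3, 0): internal (-0.58579, -4.41421); octagon support 4.41421 vs apothem 0.8 → ∉ W
#7 (1, 0, 1, 0): internal (1.00000, -1.00000); octagon support 1.41421 vs apothem 0.8 → ∉ W

none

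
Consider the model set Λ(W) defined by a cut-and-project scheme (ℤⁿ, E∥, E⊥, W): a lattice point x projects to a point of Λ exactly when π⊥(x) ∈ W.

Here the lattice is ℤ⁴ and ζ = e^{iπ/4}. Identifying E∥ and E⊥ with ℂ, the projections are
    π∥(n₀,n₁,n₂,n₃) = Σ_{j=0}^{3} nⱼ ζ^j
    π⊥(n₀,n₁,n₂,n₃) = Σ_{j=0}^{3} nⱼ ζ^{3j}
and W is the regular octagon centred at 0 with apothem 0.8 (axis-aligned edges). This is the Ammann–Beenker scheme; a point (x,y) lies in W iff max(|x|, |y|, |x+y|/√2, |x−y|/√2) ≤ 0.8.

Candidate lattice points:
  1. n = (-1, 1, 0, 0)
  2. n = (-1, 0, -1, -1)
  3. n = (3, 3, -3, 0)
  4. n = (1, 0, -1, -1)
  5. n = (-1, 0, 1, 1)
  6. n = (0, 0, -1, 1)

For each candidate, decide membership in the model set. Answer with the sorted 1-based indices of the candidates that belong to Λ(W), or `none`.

4, 5

With ζ = e^{iπ/4} the internal vectors are ζ^0,ζ^3,ζ^6,ζ^9.
candidate 1: n = (-1, 1, 0, 0) → π⊥ ≈ (-1.70711, +0.70711); max(|x|,|y|,|x±y|/√2) = 1.70711 > 0.8 ⇒ ∉ W
candidate 2: n = (-1, 0, -1, -1) → π⊥ ≈ (-1.70711, +0.29289); max(|x|,|y|,|x±y|/√2) = 1.70711 > 0.8 ⇒ ∉ W
candidate 3: n = (3, 3, -3, 0) → π⊥ ≈ (+0.87868, +5.12132); max(|x|,|y|,|x±y|/√2) = 5.12132 > 0.8 ⇒ ∉ W
candidate 4: n = (1, 0, -1, -1) → π⊥ ≈ (+0.29289, +0.29289); max(|x|,|y|,|x±y|/√2) = 0.41421 ≤ 0.8 ⇒ ∈ W
candidate 5: n = (-1, 0, 1, 1) → π⊥ ≈ (-0.29289, -0.29289); max(|x|,|y|,|x±y|/√2) = 0.41421 ≤ 0.8 ⇒ ∈ W
candidate 6: n = (0, 0, -1, 1) → π⊥ ≈ (+0.70711, +1.70711); max(|x|,|y|,|x±y|/√2) = 1.70711 > 0.8 ⇒ ∉ W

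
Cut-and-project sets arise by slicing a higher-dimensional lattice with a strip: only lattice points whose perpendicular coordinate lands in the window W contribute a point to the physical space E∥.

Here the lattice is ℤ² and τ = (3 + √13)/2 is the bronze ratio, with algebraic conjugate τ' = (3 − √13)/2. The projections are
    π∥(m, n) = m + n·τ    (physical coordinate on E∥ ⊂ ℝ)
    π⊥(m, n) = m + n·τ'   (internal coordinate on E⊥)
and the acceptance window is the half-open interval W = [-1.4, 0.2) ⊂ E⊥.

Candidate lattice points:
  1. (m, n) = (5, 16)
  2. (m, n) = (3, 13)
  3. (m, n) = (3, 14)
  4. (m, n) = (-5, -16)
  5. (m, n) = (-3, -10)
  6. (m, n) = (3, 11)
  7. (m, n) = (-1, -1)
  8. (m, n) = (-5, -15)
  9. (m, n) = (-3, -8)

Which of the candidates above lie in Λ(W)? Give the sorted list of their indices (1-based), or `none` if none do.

τ' = (3−√13)/2 ≈ -0.302776.
[1] lift (5,16): star map gives 0.155590; window check -1.4 ≤ 0.155590 < 0.2 is true → IN Λ
[2] lift (3,13): star map gives -0.936083; window check -1.4 ≤ -0.936083 < 0.2 is true → IN Λ
[3] lift (3,14): star map gives -1.238859; window check -1.4 ≤ -1.238859 < 0.2 is true → IN Λ
[4] lift (-5,-16): star map gives -0.155590; window check -1.4 ≤ -0.155590 < 0.2 is true → IN Λ
[5] lift (-3,-10): star map gives 0.027756; window check -1.4 ≤ 0.027756 < 0.2 is true → IN Λ
[6] lift (3,11): star map gives -0.330532; window check -1.4 ≤ -0.330532 < 0.2 is true → IN Λ
[7] lift (-1,-1): star map gives -0.697224; window check -1.4 ≤ -0.697224 < 0.2 is true → IN Λ
[8] lift (-5,-15): star map gives -0.458365; window check -1.4 ≤ -0.458365 < 0.2 is true → IN Λ
[9] lift (-3,-8): star map gives -0.577795; window check -1.4 ≤ -0.577795 < 0.2 is true → IN Λ

1, 2, 3, 4, 5, 6, 7, 8, 9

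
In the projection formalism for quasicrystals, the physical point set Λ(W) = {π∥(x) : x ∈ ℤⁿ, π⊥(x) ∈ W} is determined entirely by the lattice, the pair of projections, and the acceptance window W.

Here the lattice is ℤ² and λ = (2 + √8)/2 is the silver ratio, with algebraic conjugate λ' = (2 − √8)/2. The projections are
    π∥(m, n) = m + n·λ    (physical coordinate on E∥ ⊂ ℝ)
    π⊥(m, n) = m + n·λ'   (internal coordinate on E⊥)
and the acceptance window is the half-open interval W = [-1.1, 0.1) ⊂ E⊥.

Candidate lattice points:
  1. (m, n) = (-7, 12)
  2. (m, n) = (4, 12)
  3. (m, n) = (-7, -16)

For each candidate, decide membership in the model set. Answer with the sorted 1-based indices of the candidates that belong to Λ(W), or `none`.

λ' = (2−√8)/2 ≈ -0.4142.
[1] lift (-7,12): star map gives -11.9706; window check -1.1 ≤ -11.9706 < 0.1 is false → out
[2] lift (4,12): star map gives -0.9706; window check -1.1 ≤ -0.9706 < 0.1 is true → IN Λ
[3] lift (-7,-16): star map gives -0.3726; window check -1.1 ≤ -0.3726 < 0.1 is true → IN Λ

2, 3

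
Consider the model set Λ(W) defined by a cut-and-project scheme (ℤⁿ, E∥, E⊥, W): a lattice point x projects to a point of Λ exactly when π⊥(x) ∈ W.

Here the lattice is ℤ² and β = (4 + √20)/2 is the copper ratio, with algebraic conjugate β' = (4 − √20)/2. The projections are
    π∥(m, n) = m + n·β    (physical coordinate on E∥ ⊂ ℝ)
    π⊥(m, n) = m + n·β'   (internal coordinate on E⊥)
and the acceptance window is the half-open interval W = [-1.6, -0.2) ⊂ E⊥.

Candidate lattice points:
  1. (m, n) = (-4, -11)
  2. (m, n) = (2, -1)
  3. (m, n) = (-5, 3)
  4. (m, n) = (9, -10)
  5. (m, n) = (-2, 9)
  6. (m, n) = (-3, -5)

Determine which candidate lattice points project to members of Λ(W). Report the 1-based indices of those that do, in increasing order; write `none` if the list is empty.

1

Numerically β ≈ 4.236068 and β' = −1/β ≈ -0.236068.
#1 (-4,-11): internal coord -4 + (-11)·β' = -1.403252; -1.403252 ∈ [-1.6, -0.2) → IN Λ
#2 (2,-1): internal coord 2 + (-1)·β' = +2.236068; +2.236068 ∉ [-1.6, -0.2) → out
#3 (-5,3): internal coord -5 + (3)·β' = -5.708204; -5.708204 ∉ [-1.6, -0.2) → out
#4 (9,-10): internal coord 9 + (-10)·β' = +11.360680; +11.360680 ∉ [-1.6, -0.2) → out
#5 (-2,9): internal coord -2 + (9)·β' = -4.124612; -4.124612 ∉ [-1.6, -0.2) → out
#6 (-3,-5): internal coord -3 + (-5)·β' = -1.819660; -1.819660 ∉ [-1.6, -0.2) → out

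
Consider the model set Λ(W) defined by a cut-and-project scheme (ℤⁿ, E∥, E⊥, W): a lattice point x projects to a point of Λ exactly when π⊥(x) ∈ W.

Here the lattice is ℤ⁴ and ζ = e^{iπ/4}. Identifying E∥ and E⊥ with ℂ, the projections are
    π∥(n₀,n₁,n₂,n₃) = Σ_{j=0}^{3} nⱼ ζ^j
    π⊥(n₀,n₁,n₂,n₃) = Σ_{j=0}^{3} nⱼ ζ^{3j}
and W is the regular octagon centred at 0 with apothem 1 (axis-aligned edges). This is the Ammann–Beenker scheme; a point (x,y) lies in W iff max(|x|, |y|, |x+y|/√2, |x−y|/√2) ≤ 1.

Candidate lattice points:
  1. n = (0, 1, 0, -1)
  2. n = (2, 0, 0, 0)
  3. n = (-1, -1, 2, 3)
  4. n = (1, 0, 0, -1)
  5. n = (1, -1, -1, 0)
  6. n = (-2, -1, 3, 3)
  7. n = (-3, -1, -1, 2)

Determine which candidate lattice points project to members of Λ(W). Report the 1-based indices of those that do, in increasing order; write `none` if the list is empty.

With ζ = e^{iπ/4} the internal vectors are ζ^0,ζ^3,ζ^6,ζ^9.
#1 (0, 1, 0, -1): internal (-1.4142, 0.0000); octagon support 1.4142 vs apothem 1 → ∉ W
#2 (2, 0, 0, 0): internal (2.0000, 0.0000); octagon support 2.0000 vs apothem 1 → ∉ W
#3 (-1, -1, 2, 3): internal (1.8284, -0.5858); octagon support 1.8284 vs apothem 1 → ∉ W
#4 (1, 0, 0, -1): internal (0.2929, -0.7071); octagon support 0.7071 vs apothem 1 → ∈ W
#5 (1, -1, -1, 0): internal (1.7071, 0.2929); octagon support 1.7071 vs apothem 1 → ∉ W
#6 (-2, -1, 3, 3): internal (0.8284, -1.5858); octagon support 1.7071 vs apothem 1 → ∉ W
#7 (-3, -1, -1, 2): internal (-0.8787, 1.7071); octagon support 1.8284 vs apothem 1 → ∉ W

4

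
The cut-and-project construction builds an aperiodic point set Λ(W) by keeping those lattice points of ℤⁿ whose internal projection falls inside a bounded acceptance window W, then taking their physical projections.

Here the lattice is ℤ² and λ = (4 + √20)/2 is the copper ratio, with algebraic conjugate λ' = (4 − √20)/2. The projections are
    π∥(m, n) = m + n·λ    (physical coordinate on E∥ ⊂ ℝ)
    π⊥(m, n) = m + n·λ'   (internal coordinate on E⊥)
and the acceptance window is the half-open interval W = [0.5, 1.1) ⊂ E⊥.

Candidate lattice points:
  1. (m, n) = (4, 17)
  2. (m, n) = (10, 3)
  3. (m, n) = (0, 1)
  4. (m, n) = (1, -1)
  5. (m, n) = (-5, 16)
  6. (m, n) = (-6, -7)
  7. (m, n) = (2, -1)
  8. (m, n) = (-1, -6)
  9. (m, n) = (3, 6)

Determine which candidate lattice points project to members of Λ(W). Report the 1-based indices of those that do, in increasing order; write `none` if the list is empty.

Compute λ' = (4−√20)/2 = -0.23607, so π⊥(m,n) = m -0.23607·n.
#1 (4,17): internal coord 4 + (17)·λ' = -0.01316; -0.01316 ∉ [0.5, 1.1) → out
#2 (10,3): internal coord 10 + (3)·λ' = +9.29180; +9.29180 ∉ [0.5, 1.1) → out
#3 (0,1): internal coord 0 + (1)·λ' = -0.23607; -0.23607 ∉ [0.5, 1.1) → out
#4 (1,-1): internal coord 1 + (-1)·λ' = +1.23607; +1.23607 ∉ [0.5, 1.1) → out
#5 (-5,16): internal coord -5 + (16)·λ' = -8.77709; -8.77709 ∉ [0.5, 1.1) → out
#6 (-6,-7): internal coord -6 + (-7)·λ' = -4.34752; -4.34752 ∉ [0.5, 1.1) → out
#7 (2,-1): internal coord 2 + (-1)·λ' = +2.23607; +2.23607 ∉ [0.5, 1.1) → out
#8 (-1,-6): internal coord -1 + (-6)·λ' = +0.41641; +0.41641 ∉ [0.5, 1.1) → out
#9 (3,6): internal coord 3 + (6)·λ' = +1.58359; +1.58359 ∉ [0.5, 1.1) → out

none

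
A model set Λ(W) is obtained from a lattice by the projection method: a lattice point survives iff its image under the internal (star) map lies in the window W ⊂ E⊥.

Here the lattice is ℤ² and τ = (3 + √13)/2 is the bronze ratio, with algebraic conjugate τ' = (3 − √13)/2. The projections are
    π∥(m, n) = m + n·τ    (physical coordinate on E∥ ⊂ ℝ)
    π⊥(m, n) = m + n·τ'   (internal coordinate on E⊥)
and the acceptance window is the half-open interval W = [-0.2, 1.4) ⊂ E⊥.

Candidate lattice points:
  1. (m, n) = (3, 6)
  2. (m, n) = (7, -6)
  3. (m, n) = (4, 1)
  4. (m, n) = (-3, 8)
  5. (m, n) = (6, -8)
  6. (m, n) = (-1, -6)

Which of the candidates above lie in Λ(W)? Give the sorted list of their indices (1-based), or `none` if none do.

Compute τ' = (3−√13)/2 = -0.302776, so π⊥(m,n) = m -0.302776·n.
[1] lift (3,6): star map gives 1.183346; window check -0.2 ≤ 1.183346 < 1.4 is true → IN Λ
[2] lift (7,-6): star map gives 8.816654; window check -0.2 ≤ 8.816654 < 1.4 is false → out
[3] lift (4,1): star map gives 3.697224; window check -0.2 ≤ 3.697224 < 1.4 is false → out
[4] lift (-3,8): star map gives -5.422205; window check -0.2 ≤ -5.422205 < 1.4 is false → out
[5] lift (6,-8): star map gives 8.422205; window check -0.2 ≤ 8.422205 < 1.4 is false → out
[6] lift (-1,-6): star map gives 0.816654; window check -0.2 ≤ 0.816654 < 1.4 is true → IN Λ

1, 6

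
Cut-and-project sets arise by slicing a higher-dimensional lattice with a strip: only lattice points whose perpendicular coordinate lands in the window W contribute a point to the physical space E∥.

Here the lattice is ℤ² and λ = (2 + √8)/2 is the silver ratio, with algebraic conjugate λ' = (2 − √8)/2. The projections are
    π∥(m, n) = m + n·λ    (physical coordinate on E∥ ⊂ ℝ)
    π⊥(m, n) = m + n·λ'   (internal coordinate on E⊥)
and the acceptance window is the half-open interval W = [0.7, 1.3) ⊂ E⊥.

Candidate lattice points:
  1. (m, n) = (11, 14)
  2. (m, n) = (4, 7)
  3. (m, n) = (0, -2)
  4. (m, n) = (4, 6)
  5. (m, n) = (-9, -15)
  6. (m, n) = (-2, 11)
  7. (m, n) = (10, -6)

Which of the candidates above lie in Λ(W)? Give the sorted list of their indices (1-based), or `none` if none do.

2, 3

Compute λ' = (2−√8)/2 = -0.414214, so π⊥(m,n) = m -0.414214·n.
#1 (11,14): internal coord 11 + (14)·λ' = +5.201010; +5.201010 ∉ [0.7, 1.3) → out
#2 (4,7): internal coord 4 + (7)·λ' = +1.100505; +1.100505 ∈ [0.7, 1.3) → IN Λ
#3 (0,-2): internal coord 0 + (-2)·λ' = +0.828427; +0.828427 ∈ [0.7, 1.3) → IN Λ
#4 (4,6): internal coord 4 + (6)·λ' = +1.514719; +1.514719 ∉ [0.7, 1.3) → out
#5 (-9,-15): internal coord -9 + (-15)·λ' = -2.786797; -2.786797 ∉ [0.7, 1.3) → out
#6 (-2,11): internal coord -2 + (11)·λ' = -6.556349; -6.556349 ∉ [0.7, 1.3) → out
#7 (10,-6): internal coord 10 + (-6)·λ' = +12.485281; +12.485281 ∉ [0.7, 1.3) → out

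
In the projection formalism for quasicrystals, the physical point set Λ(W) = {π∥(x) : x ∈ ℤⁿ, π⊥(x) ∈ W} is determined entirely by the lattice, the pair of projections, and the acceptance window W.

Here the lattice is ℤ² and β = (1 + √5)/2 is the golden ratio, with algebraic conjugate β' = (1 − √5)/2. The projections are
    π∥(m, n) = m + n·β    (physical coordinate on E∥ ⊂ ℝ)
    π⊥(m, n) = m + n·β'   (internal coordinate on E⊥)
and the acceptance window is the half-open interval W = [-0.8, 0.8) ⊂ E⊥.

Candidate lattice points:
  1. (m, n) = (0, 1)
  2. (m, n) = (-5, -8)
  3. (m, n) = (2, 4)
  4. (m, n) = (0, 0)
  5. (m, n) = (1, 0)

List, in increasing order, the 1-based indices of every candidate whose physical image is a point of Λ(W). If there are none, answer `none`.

Compute β' = (1−√5)/2 = -0.6180, so π⊥(m,n) = m -0.6180·n.
[1] lift (0,1): star map gives -0.6180; window check -0.8 ≤ -0.6180 < 0.8 is true → IN Λ
[2] lift (-5,-8): star map gives -0.0557; window check -0.8 ≤ -0.0557 < 0.8 is true → IN Λ
[3] lift (2,4): star map gives -0.4721; window check -0.8 ≤ -0.4721 < 0.8 is true → IN Λ
[4] lift (0,0): star map gives 0.0000; window check -0.8 ≤ 0.0000 < 0.8 is true → IN Λ
[5] lift (1,0): star map gives 1.0000; window check -0.8 ≤ 1.0000 < 0.8 is false → out

1, 2, 3, 4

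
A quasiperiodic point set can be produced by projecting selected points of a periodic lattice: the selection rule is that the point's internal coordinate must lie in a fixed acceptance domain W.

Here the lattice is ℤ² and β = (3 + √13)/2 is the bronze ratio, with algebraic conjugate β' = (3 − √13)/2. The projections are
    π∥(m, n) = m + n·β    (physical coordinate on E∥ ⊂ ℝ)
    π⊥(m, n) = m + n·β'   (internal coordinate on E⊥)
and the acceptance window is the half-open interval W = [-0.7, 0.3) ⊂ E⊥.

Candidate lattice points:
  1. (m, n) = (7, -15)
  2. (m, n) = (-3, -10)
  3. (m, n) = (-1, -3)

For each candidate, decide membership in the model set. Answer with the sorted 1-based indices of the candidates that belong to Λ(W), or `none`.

Numerically β ≈ 3.3028 and β' = −1/β ≈ -0.3028.
[1] lift (7,-15): star map gives 11.5416; window check -0.7 ≤ 11.5416 < 0.3 is false → out
[2] lift (-3,-10): star map gives 0.0278; window check -0.7 ≤ 0.0278 < 0.3 is true → IN Λ
[3] lift (-1,-3): star map gives -0.0917; window check -0.7 ≤ -0.0917 < 0.3 is true → IN Λ

2, 3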